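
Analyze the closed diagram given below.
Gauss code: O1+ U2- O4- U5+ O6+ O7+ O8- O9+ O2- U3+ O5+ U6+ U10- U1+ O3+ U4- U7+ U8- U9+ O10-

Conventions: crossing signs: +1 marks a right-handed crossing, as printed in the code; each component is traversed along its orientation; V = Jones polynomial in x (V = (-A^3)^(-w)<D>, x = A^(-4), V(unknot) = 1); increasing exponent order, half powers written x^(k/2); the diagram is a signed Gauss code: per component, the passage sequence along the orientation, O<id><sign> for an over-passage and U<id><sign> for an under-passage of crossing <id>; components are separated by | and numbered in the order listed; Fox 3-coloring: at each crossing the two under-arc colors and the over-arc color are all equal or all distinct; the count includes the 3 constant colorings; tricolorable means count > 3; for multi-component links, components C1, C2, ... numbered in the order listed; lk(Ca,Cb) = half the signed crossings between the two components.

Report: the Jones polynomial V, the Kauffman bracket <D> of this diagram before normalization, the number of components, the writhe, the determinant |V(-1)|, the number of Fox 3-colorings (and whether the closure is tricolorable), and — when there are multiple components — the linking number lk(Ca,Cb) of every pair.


V(x) = x + x^3 - x^4
bracket: -A^-10 + A^-6 + A^2, w = +2
1 component, writhe +2, over 10 crossings
det 3, colorings 9 of 3^10 — tricolorable
observation: det 3 = |V(-1)|; divisible by 3, so tricolorable


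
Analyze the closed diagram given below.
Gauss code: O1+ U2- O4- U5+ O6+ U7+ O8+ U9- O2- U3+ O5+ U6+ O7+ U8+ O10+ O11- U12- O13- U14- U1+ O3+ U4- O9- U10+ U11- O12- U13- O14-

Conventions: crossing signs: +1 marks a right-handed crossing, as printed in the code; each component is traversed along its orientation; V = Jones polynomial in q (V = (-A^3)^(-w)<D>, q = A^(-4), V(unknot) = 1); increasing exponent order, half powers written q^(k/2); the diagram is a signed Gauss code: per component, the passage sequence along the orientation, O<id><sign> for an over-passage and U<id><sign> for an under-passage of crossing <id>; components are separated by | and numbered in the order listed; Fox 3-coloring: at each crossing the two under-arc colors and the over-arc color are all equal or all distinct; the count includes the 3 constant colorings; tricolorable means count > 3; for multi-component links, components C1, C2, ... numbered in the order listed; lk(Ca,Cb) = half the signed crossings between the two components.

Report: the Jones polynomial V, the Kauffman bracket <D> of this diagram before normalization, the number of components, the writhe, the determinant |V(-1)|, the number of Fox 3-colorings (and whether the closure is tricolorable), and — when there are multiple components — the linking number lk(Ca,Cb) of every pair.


V = -q^-4 + q^-3 - q^-2 + 2q^-1 - 1 + 2q - q^2 + q^3 - q^4
<D> = -A^-16 + A^-12 - A^-8 + 2A^-4 - 1 + 2A^4 - A^8 + A^12 - A^16 (w = 0)
1 component over 14 crossings, w = 0
3 Fox colorings among 3^14, |V(-1)| = 11: not tricolorable
why: V spans 8 powers of q: at least 8 crossings in any diagram


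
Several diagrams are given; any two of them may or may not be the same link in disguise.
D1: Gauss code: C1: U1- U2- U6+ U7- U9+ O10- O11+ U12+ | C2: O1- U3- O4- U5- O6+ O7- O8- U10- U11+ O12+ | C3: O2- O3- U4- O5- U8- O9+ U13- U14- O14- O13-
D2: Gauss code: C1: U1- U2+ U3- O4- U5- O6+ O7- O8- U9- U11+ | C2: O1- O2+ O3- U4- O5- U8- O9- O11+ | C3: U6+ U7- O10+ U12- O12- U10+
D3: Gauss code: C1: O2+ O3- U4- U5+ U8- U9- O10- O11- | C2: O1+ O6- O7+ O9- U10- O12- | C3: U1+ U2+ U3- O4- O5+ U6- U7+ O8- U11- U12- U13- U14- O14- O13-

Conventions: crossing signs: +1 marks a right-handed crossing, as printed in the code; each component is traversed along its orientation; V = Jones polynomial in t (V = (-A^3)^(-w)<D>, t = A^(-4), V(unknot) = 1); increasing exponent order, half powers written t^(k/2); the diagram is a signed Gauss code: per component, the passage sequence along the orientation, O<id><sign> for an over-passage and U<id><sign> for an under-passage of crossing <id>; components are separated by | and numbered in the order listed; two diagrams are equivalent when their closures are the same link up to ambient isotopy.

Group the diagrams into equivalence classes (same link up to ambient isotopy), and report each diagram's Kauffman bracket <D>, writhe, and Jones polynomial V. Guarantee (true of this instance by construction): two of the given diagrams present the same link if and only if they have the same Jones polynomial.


classes: {D1, D2} | {D3}
V(D1) = t^-6 + t^-3 + t^-2 + t^-1  [14 crossings, <D> = A^-14 + A^-10 + A^-6 + A^6, w = -6]
V(D2) = t^-6 + t^-3 + t^-2 + t^-1  (w -4, c 12, <D> = A^-8 + A^-4 + 1 + A^12)
D3 (bracket A^-14 + 2A^-6 + A^2; 14 crossings at w = -6): V = t^-5 + 2t^-3 + t^-1
note: 2 values of V(t) split the 3 diagrams


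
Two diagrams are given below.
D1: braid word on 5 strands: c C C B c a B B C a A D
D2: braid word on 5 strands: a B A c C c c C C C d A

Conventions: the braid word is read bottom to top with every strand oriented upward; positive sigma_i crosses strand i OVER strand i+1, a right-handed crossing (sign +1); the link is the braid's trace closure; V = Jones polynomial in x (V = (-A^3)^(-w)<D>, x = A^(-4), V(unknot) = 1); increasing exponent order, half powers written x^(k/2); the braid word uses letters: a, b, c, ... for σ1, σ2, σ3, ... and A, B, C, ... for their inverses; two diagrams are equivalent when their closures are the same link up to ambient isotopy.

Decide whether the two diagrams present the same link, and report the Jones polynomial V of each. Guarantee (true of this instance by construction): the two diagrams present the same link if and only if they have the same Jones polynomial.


same link: no
V(D1) = -x^-6 + x^-5 - x^-4 + 2x^-3 - x^-2 + x^-1  [12 crossings, <D> = A^-8 - A^-4 + 2 - A^4 + A^8 - A^12, w = -4]
D2 (bracket A^-6; 12 crossings at w = -2): V = 1
note: 2 classes among 2 diagrams; unequal V(x) rules out equality


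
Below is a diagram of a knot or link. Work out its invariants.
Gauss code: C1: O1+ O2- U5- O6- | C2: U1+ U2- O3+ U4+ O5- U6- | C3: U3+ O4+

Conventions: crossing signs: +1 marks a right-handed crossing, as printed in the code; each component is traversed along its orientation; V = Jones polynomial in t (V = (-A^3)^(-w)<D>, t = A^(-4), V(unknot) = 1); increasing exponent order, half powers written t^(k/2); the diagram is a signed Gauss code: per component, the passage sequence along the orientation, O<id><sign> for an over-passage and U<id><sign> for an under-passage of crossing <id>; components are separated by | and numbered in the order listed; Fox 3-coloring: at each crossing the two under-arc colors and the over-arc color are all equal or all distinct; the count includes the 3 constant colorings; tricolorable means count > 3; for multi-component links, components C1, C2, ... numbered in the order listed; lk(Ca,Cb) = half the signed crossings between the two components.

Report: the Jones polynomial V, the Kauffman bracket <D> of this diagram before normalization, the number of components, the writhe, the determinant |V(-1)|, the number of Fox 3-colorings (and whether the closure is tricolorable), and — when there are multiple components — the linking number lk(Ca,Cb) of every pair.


Jones polynomial: V(t) = t^-2 + 2 + t^2
<D> = A^-8 + 2 + A^8; writhe 0
components 3, writhe 0 (6 crossings)
linking number lk(C1,C2) = -1
lk(C1,C3): 0
lk(C2,C3) = +1
3-colorings: 3 of 3^6, det 4 — not tricolorable
note: the 3 component pairs carry total linking 0


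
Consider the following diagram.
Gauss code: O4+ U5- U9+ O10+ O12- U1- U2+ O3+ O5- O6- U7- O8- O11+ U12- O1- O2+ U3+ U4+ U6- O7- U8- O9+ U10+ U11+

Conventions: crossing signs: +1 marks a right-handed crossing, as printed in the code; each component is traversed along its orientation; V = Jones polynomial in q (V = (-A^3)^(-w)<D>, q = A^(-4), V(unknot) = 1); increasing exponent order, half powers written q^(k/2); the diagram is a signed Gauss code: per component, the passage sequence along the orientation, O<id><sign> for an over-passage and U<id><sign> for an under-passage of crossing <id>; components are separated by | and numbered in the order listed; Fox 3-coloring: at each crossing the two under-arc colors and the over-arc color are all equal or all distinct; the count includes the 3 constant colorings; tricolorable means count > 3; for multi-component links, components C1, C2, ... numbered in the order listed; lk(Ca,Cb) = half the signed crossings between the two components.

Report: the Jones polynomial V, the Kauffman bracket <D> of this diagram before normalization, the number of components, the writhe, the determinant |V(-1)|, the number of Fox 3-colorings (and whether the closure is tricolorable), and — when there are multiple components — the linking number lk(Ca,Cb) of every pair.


V(q) = -q^-3 + 2q^-2 - 2q^-1 + 3 - 2q + 2q^2 - q^3
bracket: -A^-12 + 2A^-8 - 2A^-4 + 3 - 2A^4 + 2A^8 - A^12, w = 0
1 component, writhe 0, over 12 crossings
det 13, colorings 3 of 3^12 — not tricolorable
observation: palindromic: swapping q for 1/q fixes V


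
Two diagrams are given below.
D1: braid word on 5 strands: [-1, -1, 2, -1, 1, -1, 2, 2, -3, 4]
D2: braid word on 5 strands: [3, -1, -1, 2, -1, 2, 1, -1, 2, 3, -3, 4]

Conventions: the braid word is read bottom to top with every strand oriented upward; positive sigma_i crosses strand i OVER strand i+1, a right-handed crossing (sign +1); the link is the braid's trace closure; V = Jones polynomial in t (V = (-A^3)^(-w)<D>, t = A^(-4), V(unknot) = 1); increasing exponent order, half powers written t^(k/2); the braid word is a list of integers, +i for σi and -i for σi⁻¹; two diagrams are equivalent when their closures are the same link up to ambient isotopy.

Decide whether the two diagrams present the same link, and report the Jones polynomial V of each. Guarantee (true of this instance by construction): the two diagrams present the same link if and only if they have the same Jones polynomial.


equivalent: yes
V(D1) = -t^-3 + 2t^-2 - 2t^-1 + 3 - 2t + 2t^2 - t^3  (w 0, c 10, <D> = -A^-12 + 2A^-8 - 2A^-4 + 3 - 2A^4 + 2A^8 - A^12)
D2 (bracket -A^-6 + 2A^-2 - 2A^2 + 3A^6 - 2A^10 + 2A^14 - A^18; 12 crossings at w = +2): V = -t^-3 + 2t^-2 - 2t^-1 + 3 - 2t + 2t^2 - t^3
why: Markov moves rewrite D1 (10 crossings) into D2 (12)


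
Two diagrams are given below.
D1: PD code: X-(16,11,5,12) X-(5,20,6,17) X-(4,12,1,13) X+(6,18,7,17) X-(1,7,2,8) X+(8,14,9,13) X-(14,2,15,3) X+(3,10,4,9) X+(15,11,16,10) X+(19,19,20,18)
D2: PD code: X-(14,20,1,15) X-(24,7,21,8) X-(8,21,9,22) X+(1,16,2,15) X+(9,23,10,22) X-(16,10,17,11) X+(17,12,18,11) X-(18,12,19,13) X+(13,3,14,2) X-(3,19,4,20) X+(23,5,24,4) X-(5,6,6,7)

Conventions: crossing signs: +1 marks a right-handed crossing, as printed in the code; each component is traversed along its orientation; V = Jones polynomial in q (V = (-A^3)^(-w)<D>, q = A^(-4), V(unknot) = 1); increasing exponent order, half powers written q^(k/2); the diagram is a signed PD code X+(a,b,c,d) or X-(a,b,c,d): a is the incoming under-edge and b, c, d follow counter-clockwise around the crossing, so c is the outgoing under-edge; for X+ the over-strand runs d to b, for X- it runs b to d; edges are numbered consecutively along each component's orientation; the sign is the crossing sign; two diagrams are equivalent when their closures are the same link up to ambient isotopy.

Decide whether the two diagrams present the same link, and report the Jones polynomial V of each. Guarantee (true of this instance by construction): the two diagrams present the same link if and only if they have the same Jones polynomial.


equivalent: yes
V(D1) = q^-3 + q^-2 + q^-1 + 1  (w 0, c 10, <D> = 1 + A^4 + A^8 + A^12)
D2 (bracket A^-6 + A^-2 + A^2 + A^6; 12 crossings at w = -2): V = q^-3 + q^-2 + q^-1 + 1
why: all 2 diagrams share one V(q), hence one class


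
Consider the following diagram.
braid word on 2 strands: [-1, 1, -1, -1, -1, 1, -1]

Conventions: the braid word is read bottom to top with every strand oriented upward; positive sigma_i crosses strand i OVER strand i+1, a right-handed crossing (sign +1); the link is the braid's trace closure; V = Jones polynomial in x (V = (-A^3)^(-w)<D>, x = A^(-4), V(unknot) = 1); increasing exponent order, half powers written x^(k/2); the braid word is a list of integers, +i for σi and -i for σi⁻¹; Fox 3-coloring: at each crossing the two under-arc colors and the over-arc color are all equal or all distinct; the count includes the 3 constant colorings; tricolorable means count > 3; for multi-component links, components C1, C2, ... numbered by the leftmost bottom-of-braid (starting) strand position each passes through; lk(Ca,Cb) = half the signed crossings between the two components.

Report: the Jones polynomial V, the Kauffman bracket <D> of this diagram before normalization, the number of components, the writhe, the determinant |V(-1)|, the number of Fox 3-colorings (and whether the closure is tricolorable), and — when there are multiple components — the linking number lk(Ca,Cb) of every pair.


V(x) = -x^-4 + x^-3 + x^-1
bracket: -A^-5 - A^3 + A^7, w = -3
1 component, writhe -3, over 7 crossings
det 3, colorings 9 of 3^7 — tricolorable
observation: det 3 = |V(-1)|; divisible by 3, so tricolorable


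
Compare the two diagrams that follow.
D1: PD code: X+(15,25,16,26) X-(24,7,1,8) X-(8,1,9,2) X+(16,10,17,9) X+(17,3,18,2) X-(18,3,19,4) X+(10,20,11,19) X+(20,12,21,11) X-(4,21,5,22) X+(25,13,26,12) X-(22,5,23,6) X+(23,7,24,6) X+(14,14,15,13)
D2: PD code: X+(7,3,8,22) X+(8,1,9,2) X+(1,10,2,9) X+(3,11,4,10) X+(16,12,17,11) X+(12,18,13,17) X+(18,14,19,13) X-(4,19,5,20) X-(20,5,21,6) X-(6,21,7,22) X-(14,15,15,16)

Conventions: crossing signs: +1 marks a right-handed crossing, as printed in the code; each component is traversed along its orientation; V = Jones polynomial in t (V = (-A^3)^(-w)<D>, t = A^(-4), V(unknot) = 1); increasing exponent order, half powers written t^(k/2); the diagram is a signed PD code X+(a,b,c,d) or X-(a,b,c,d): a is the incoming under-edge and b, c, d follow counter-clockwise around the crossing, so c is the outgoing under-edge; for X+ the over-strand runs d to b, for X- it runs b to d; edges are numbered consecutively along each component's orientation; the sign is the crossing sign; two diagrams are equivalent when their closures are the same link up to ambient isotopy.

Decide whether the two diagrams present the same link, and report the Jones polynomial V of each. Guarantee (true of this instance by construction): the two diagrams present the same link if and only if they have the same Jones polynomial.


same link: no
V(D1) = t^(-5/2) - t^(-3/2) + 2t^(-1/2) - 4t^(1/2) + 2t^(3/2) - 4t^(5/2) + 2t^(7/2) - t^(9/2) + t^(11/2)  [13 crossings, <D> = -A^-13 + A^-9 - 2A^-5 + 4A^-1 - 2A^3 + 4A^7 - 2A^11 + A^15 - A^19, w = +3]
D2 (bracket -A^-17 + A^-13 - A^-9 + 2A^-5 + A^3; 11 crossings at w = +3): V = -t^(3/2) - 2t^(7/2) + t^(9/2) - t^(11/2) + t^(13/2)
note: 2 values of V(t) split the 2 diagrams


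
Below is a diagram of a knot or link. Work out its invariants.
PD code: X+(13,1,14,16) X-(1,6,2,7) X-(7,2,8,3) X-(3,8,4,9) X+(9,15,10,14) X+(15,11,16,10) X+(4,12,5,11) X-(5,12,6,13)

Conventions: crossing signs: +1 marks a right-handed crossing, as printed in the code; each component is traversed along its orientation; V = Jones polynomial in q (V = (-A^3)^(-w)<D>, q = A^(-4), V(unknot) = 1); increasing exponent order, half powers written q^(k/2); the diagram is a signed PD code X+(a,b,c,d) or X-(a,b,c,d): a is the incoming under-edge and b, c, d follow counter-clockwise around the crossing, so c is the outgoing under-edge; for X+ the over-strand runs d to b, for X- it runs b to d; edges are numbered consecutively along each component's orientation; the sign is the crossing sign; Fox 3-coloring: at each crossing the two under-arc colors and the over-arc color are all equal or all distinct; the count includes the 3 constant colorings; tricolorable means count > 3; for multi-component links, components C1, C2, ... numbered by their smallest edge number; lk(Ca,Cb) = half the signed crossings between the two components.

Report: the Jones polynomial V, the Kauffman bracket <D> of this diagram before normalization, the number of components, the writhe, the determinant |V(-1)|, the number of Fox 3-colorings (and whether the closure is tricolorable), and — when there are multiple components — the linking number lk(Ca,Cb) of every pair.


Jones polynomial: V(q) = -q^-3 + q^-2 - q^-1 + 3 - q + q^2 - q^3
<D> = -A^-12 + A^-8 - A^-4 + 3 - A^4 + A^8 - A^12; writhe 0
components 1, writhe 0 (8 crossings)
3-colorings: 27 of 3^8, det 9 — tricolorable
note: |V(-1)| = 9: so tricolorable, since 3 divides 9


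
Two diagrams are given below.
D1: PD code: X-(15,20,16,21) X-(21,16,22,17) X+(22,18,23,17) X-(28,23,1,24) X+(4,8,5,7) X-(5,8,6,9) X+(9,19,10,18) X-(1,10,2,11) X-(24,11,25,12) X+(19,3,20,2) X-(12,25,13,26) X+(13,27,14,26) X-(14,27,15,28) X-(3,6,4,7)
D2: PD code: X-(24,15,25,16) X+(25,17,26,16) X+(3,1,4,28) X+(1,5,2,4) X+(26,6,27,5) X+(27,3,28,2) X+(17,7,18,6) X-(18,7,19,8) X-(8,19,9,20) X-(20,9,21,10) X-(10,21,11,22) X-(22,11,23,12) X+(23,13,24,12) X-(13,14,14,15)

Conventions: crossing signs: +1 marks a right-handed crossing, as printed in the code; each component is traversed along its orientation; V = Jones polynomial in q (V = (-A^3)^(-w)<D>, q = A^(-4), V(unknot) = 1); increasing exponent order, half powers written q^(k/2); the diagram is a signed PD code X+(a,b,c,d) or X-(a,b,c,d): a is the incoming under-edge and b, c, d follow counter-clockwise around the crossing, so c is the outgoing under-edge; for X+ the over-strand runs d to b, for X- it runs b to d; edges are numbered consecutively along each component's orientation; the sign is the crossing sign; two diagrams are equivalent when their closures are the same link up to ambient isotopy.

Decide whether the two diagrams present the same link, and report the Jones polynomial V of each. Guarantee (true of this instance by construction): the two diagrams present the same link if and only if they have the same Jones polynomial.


equivalent: no
D1 (bracket A^-16 - A^-12 + 2A^-8 - 2A^-4 + 2 - 2A^4 + A^8; 14 crossings at w = -4): V = q^-5 - 2q^-4 + 2q^-3 - 2q^-2 + 2q^-1 - 1 + q
D2 (bracket -A^-12 + A^-8 - A^-4 + 3 - A^4 + A^8 - A^12; 14 crossings at w = 0): V = -q^-3 + q^-2 - q^-1 + 3 - q + q^2 - q^3
key observation: 2 values of V(q) split the 2 diagrams


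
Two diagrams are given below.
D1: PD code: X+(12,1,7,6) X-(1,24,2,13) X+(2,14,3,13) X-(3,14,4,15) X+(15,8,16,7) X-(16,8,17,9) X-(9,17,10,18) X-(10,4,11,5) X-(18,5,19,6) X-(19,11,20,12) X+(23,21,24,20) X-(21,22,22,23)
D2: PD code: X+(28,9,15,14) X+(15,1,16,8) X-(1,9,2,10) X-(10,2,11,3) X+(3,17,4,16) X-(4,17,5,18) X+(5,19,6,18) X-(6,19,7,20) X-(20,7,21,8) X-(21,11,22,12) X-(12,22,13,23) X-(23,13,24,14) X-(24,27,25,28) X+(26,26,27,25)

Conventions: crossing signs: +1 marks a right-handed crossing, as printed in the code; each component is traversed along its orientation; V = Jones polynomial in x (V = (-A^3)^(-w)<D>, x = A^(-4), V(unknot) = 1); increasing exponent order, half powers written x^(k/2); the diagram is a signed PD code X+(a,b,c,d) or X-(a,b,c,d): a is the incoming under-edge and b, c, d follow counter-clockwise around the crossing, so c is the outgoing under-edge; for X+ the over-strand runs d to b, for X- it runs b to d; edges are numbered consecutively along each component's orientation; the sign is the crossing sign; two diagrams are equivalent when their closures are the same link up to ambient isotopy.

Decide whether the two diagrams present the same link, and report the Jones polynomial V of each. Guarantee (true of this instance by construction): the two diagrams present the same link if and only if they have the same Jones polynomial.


same link: yes
V(D1) = x^-5 + 2x^-3 + x^-1  [12 crossings, <D> = A^-8 + 2 + A^8, w = -4]
V(D2) = x^-5 + 2x^-3 + x^-1  (w -4, c 14, <D> = A^-8 + 2 + A^8)
note: from 12 to 14 crossings by R-moves: one link, two diagrams


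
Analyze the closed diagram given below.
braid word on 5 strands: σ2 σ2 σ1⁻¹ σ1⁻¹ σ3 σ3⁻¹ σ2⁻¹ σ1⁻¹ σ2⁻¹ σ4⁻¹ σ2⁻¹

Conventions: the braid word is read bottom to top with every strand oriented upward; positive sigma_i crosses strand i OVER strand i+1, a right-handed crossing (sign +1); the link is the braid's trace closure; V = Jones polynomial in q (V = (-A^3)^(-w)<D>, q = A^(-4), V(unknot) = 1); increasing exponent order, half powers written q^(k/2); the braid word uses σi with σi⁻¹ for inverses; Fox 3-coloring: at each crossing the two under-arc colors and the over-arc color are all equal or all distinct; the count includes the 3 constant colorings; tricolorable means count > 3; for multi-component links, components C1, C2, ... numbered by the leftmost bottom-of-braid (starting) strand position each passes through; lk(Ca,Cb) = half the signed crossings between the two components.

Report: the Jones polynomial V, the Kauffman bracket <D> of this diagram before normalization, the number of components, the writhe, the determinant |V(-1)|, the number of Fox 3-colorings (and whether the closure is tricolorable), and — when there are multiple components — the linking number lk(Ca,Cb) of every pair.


Jones polynomial: V(q) = q^(-9/2) - q^(-5/2) - q^(-3/2) - q^(-1/2)
<D> = A^-13 + A^-9 + A^-5 - A^3; writhe -5
components 2, writhe -5 (11 crossings)
linking number lk(C1,C2) = 0
3-colorings: 27 of 3^11, det 0 — tricolorable
note: w = -5 (over 11 crossings) is diagram-only; (-A^3)^(5) removes it from V


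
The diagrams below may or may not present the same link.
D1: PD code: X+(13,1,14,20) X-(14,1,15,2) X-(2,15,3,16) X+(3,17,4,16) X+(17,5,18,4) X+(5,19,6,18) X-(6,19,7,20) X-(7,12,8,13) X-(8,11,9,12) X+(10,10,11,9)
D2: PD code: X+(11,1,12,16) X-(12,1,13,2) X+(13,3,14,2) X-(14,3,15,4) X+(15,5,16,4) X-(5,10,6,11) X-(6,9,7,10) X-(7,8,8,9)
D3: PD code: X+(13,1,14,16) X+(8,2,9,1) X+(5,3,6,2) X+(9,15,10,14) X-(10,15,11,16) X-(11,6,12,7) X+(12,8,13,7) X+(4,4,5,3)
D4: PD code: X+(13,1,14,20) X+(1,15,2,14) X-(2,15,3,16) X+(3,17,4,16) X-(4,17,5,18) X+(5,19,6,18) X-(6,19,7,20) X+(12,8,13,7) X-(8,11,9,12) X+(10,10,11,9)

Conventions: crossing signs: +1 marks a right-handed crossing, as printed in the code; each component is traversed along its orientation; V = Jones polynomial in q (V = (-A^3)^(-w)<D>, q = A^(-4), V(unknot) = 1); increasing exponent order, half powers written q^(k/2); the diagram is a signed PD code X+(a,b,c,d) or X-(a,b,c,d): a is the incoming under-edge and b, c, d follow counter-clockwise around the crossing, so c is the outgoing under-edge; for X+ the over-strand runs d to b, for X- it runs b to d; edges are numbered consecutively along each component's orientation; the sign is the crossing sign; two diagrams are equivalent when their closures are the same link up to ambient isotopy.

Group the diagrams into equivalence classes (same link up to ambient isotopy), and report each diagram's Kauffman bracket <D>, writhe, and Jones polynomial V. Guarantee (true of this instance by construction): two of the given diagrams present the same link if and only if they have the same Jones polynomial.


equivalence classes: {D1, D2, D3, D4}
D1 (bracket 1; 10 crossings at w = 0): V = 1
V(D2) = 1  (w -2, c 8, <D> = A^-6)
V(D3) = 1  (w +4, c 8, <D> = A^12)
D4 (bracket A^6; 10 crossings at w = +2): V = 1
observation: one V(q) for all 4 diagrams — one class (guaranteed)


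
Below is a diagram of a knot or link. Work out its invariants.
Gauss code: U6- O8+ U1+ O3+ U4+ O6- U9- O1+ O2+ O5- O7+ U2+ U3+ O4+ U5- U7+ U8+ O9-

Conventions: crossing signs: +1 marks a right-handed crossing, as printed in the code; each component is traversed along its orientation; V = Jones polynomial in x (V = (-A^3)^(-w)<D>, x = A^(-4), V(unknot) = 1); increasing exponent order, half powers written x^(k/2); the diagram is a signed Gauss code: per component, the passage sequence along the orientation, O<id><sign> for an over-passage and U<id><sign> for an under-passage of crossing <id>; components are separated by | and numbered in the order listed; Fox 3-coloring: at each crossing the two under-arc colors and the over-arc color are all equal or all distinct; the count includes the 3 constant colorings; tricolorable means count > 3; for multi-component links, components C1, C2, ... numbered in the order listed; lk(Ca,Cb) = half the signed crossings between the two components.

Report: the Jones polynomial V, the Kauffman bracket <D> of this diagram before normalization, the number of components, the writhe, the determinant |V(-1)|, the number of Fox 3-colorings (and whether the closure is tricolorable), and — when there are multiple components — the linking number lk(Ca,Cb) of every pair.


V(x) = x^-1 - 1 + 2x - 2x^2 + 2x^3 - 2x^4 + x^5
bracket: -A^-11 + 2A^-7 - 2A^-3 + 2A - 2A^5 + A^9 - A^13, w = +3
1 component, writhe +3, over 9 crossings
det 11, colorings 3 of 3^9 — not tricolorable
observation: V spans 6 powers of x: at least 6 crossings in any diagram


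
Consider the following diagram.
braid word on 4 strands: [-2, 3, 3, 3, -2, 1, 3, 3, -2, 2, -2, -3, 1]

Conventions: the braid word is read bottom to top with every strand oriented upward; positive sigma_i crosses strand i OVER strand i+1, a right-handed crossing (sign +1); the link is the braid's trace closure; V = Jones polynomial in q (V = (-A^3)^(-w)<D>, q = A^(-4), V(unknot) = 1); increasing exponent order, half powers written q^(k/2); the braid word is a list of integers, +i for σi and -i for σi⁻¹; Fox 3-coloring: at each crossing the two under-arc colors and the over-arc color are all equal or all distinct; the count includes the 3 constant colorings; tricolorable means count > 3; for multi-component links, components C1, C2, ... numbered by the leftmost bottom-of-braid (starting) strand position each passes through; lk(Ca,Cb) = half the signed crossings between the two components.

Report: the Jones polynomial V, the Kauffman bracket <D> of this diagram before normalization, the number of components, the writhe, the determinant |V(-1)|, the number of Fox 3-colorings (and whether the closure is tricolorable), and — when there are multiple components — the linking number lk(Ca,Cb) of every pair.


V = q^-1 - 2 + 4q - 4q^2 + 5q^3 - 5q^4 + 3q^5 - 2q^6 + q^7
<D> = -A^-19 + 2A^-15 - 3A^-11 + 5A^-7 - 5A^-3 + 4A - 4A^5 + 2A^9 - A^13 (w = +3)
1 component over 13 crossings, w = +3
9 Fox colorings among 3^13, |V(-1)| = 27: tricolorable
why: V spans 8 powers of q: at least 8 crossings in any diagram


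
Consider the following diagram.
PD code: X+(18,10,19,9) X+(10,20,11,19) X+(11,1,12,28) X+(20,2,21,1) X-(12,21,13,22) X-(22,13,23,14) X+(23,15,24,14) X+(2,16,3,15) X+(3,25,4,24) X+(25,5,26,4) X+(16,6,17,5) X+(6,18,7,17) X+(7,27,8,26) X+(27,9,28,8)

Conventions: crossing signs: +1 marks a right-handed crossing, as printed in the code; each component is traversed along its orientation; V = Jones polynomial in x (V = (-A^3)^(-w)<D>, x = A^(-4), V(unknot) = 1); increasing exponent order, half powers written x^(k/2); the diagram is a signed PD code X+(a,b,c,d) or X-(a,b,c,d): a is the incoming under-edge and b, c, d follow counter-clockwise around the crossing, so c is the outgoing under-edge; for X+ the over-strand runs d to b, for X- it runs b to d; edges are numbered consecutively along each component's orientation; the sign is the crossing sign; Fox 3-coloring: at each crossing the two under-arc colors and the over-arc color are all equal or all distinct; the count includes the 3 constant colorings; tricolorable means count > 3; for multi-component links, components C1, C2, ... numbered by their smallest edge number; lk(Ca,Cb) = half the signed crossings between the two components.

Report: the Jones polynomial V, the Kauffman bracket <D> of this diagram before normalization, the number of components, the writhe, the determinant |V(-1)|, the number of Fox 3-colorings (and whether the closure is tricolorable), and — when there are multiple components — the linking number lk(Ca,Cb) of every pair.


Jones polynomial: V(x) = x^4 + x^6 - x^8 + x^9 - x^10 + x^11 - x^12
<D> = -A^-18 + A^-14 - A^-10 + A^-6 - A^-2 + A^6 + A^14; writhe +10
components 1, writhe +10 (14 crossings)
3-colorings: 9 of 3^14, det 3 — tricolorable
note: w = +10 (over 14 crossings) is diagram-only; (-A^3)^(-10) removes it from V


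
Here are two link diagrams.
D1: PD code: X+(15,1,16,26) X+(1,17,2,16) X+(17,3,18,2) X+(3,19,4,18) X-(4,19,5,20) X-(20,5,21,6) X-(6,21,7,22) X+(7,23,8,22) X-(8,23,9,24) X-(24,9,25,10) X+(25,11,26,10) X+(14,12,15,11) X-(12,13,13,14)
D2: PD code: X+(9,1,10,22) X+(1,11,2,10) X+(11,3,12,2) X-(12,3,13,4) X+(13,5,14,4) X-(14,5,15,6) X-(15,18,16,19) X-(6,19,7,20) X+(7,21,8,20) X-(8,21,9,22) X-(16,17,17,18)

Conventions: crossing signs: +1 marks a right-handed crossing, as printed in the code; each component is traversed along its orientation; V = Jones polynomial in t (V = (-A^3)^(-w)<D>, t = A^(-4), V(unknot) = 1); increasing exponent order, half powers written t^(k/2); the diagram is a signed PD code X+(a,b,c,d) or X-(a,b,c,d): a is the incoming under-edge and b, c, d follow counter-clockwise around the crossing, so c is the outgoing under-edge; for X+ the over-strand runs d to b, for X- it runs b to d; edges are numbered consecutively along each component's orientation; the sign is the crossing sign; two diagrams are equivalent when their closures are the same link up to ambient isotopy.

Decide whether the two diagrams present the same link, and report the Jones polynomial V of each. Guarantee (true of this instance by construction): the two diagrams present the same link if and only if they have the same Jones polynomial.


equivalent: yes
V(D1) = 1  (w +1, c 13, <D> = -A^3)
V(D2) = 1  (w -1, c 11, <D> = -A^-3)
why: Reidemeister moves carry D1 (13 crossings) to D2 (11)


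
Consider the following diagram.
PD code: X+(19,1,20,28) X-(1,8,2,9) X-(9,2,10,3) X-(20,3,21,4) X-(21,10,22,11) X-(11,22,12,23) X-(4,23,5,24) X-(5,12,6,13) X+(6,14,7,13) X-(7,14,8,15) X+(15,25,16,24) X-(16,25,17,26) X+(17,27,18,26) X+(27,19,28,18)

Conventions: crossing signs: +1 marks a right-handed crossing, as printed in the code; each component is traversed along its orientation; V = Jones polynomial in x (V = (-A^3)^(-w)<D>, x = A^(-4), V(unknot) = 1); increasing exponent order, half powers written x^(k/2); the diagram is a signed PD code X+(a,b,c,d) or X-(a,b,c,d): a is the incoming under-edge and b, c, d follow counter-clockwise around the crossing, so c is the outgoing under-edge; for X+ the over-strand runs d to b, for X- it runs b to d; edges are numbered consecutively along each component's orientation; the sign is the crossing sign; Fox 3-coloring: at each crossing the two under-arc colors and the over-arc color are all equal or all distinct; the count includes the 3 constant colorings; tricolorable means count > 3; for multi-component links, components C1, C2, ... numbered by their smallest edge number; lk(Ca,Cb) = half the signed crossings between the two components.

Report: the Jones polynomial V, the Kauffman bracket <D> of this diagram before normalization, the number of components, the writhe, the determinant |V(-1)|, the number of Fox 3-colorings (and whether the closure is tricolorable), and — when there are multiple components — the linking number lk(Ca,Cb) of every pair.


V = -x^-6 + x^-5 - x^-4 + 2x^-3 - x^-2 + x^-1
<D> = A^-8 - A^-4 + 2 - A^4 + A^8 - A^12 (w = -4)
1 component over 14 crossings, w = -4
3 Fox colorings among 3^14, |V(-1)| = 7: not tricolorable
why: V spans 5 powers of x: at least 5 crossings in any diagram


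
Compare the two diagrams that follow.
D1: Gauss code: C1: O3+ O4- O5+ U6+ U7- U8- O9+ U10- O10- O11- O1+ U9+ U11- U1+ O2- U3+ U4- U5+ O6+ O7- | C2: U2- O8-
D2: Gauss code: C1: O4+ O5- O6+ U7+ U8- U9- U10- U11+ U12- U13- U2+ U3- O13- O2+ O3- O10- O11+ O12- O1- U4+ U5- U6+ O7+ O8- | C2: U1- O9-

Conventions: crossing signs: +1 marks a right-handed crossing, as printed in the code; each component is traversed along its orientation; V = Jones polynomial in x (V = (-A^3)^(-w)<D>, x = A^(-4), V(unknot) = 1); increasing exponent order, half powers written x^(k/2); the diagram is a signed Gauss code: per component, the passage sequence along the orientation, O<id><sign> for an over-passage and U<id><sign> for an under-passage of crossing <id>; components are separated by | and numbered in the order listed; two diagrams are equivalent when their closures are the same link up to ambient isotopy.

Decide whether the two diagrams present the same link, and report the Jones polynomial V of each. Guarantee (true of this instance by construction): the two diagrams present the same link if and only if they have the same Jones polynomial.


equivalent: yes
D1 (bracket A^-1 + A^7; 11 crossings at w = -1): V = -x^(-5/2) - x^(-1/2)
V(D2) = -x^(-5/2) - x^(-1/2)  (w -3, c 13, <D> = A^-7 + A)
key observation: from 11 to 13 crossings by R-moves: one link, two diagrams


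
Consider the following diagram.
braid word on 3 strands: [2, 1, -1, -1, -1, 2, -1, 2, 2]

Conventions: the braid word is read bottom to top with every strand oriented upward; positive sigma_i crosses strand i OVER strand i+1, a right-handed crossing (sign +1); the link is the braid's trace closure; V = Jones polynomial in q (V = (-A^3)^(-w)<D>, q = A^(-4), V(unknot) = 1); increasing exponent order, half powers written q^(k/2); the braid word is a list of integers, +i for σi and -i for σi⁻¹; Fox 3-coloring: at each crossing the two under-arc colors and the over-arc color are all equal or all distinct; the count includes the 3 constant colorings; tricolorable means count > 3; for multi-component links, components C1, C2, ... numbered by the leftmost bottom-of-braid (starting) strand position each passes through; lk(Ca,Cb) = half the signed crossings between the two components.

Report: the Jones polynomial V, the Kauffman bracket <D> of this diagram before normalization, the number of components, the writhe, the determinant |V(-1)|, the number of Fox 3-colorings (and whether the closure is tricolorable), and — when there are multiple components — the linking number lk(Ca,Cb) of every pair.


Jones polynomial: V(q) = q^(-5/2) - 2q^(-3/2) + 2q^(-1/2) - 4q^(1/2) + 3q^(3/2) - 3q^(5/2) + 2q^(7/2) - q^(9/2)
<D> = A^-15 - 2A^-11 + 3A^-7 - 3A^-3 + 4A - 2A^5 + 2A^9 - A^13; writhe +1
components 2, writhe +1 (9 crossings)
linking number lk(C1,C2) = +1
3-colorings: 9 of 3^9, det 18 — tricolorable
note: the 1 component pair carries total linking +1


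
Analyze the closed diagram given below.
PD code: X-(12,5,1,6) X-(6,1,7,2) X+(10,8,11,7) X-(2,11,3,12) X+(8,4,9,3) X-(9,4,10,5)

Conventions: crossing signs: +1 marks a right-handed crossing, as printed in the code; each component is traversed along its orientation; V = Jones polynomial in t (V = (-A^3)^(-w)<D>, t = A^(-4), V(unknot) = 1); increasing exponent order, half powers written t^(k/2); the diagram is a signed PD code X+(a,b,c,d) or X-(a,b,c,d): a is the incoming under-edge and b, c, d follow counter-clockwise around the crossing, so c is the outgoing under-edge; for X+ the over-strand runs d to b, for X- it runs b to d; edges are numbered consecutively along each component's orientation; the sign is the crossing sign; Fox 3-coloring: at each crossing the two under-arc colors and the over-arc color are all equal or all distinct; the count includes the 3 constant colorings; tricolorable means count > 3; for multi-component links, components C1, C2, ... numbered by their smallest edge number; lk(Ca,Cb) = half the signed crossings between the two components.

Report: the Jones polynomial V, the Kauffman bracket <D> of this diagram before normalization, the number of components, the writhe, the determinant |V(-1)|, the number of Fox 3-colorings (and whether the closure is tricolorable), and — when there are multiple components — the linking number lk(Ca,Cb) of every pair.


V = -t^-4 + t^-3 + t^-1
<D> = A^-2 + A^6 - A^10 (w = -2)
1 component over 6 crossings, w = -2
9 Fox colorings among 3^6, |V(-1)| = 3: tricolorable
why: w = -2 shifts under R1 moves; the (-A^3)^(2) factor cancels that in V


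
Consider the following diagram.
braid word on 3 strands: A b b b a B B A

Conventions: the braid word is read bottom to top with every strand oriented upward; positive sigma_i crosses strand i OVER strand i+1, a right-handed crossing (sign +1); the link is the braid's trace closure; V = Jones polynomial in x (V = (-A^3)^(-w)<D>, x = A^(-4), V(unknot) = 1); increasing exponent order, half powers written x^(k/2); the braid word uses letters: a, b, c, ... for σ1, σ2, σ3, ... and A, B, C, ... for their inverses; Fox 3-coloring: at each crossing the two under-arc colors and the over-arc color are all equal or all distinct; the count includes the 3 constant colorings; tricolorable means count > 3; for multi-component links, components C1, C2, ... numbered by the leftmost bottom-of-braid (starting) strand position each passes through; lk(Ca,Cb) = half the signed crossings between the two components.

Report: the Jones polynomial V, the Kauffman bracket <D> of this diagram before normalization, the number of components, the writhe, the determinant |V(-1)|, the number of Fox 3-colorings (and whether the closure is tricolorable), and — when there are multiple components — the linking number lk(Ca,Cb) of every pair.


V(x) = -x^-3 + 2x^-2 - 2x^-1 + 3 - 2x + 2x^2 - x^3
bracket: -A^-12 + 2A^-8 - 2A^-4 + 3 - 2A^4 + 2A^8 - A^12, w = 0
1 component, writhe 0, over 8 crossings
det 13, colorings 3 of 3^8 — not tricolorable
observation: w = 0 shifts under R1 moves; the (-A^3)^(0) factor cancels that in V


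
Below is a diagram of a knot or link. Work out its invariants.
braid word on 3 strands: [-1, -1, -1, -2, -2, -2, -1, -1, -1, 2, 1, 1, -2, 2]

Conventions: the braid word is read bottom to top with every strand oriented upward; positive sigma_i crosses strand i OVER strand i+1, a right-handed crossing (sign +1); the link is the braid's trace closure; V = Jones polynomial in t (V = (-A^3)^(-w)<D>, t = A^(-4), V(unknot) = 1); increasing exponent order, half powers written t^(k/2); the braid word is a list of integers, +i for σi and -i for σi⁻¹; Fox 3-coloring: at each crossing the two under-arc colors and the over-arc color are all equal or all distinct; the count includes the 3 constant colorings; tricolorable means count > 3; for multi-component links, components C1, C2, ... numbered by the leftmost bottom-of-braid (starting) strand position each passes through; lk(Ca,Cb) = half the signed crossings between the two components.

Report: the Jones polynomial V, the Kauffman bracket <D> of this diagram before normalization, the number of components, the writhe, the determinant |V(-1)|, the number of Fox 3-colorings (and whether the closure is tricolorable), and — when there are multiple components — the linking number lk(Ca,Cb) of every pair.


Jones polynomial: V(t) = -t^-9 + 2t^-8 - 3t^-7 + 3t^-6 - 3t^-5 + 3t^-4 - t^-3 + t^-2
<D> = A^-10 - A^-6 + 3A^-2 - 3A^2 + 3A^6 - 3A^10 + 2A^14 - A^18; writhe -6
components 1, writhe -6 (14 crossings)
3-colorings: 3 of 3^14, det 17 — not tricolorable
note: the span of V is 7, forcing >= 7 crossings in any diagram


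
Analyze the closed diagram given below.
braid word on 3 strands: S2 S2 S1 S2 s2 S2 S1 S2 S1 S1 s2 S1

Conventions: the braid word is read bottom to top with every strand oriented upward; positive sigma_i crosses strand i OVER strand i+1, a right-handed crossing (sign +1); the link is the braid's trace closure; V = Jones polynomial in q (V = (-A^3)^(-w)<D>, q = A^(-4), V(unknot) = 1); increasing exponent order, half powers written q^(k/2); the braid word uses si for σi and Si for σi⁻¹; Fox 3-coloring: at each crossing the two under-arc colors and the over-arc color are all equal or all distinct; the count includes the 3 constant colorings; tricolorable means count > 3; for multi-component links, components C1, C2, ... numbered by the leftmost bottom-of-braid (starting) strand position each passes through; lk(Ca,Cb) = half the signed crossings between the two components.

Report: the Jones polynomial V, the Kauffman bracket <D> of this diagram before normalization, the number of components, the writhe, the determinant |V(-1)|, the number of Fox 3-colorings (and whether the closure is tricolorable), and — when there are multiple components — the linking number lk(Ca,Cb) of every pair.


V(q) = -q^-8 + q^-5 + q^-3
bracket: A^-12 + A^-4 - A^8, w = -8
1 component, writhe -8, over 12 crossings
det 3, colorings 9 of 3^12 — tricolorable
observation: w = -8 (over 12 crossings) is diagram-only; (-A^3)^(8) removes it from V
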